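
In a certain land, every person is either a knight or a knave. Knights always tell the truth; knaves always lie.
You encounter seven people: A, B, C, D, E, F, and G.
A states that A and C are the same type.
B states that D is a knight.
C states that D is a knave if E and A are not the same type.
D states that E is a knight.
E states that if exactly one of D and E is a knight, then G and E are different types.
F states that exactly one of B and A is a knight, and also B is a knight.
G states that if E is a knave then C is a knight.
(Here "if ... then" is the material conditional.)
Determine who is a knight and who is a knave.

A is a knight, B is a knight, C is a knight, D is a knight, E is a knight, F is a knave, and G is a knight.

A is a knight, so "A and C are the same type" must be true — and it is.
Since B is a knight, "D is a knight" needs to be true, which holds.
C (knight): "D is a knave if E and A are not the same type" — true. ✓
D is a knight, so "E is a knight" must be true — and it is.
E (knight): "if exactly one of D and E is a knight, then G and E are different types" — true. ✓
Since F is a knave, "exactly one of B and A is a knight, and also B is a knight" needs to be false, which holds.
G is a knight, so "if E is a knave then C is a knight" must be true — and it is.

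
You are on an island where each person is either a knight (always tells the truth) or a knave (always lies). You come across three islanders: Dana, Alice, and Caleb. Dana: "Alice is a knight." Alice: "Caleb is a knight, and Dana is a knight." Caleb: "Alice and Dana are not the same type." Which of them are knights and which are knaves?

Dana is a knave, Alice is a knave, and Caleb is a knave.

Suppose Dana is a knight. Then Dana's statement "Alice is a knight" would have to be true. Checking the 4 ways to assign the others, none is consistent with every speaker.
(For instance, with Alice=knave, Caleb=knave, Dana's claim "Alice is a knight" comes out false where it would need to be true.)
So Dana must be a knave, making "Alice is a knight" false. Taking Dana=knave, Alice=knave, Caleb=knave, each remaining statement checks out:
  Alice (knave): "Caleb is a knight, and Dana is a knight" — false. ✓
  Caleb (knave): "Alice and Dana are not the same type" — false. ✓
This is the unique consistent assignment.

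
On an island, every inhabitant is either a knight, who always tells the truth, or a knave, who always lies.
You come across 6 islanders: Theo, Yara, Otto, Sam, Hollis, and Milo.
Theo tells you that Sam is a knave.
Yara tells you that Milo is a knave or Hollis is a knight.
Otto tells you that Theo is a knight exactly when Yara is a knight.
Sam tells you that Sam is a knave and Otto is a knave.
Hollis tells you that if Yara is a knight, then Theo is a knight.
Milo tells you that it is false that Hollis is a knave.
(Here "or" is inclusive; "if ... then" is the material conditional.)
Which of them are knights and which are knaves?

Theo is a knight; "Sam is a knave" is true, as required.
Yara (knight): "Milo is a knave or Hollis is a knight" — true. ✓
Otto is a knight, so "Theo is a knight exactly when Yara is a knight" must be true — and it is.
Sam is a knave, so "Sam is a knave and Otto is a knave" must be False — and it is.
Since Hollis is a knight, "if Yara is a knight, then Theo is a knight" needs to be true, which holds.
As a knight, Milo's statement "it is false that Hollis is a knave" should be true; it is.

Theo is a knight, Yara is a knight, Otto is a knight, Sam is a knave, Hollis is a knight, and Milo is a knight.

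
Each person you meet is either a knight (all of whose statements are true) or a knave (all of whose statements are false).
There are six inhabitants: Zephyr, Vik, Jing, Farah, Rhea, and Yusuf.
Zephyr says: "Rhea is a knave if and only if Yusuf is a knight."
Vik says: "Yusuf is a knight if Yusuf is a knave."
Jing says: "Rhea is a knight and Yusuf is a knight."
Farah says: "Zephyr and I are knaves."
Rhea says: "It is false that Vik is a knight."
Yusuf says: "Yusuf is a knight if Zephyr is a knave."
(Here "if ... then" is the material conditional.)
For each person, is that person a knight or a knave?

As a knight, Zephyr's statement "Rhea is a knave if and only if Yusuf is a knight" should be True; it is.
Vik (knight): "Yusuf is a knight if Yusuf is a knave" — True. ✓
Jing is a knave, so "Rhea is a knight and Yusuf is a knight" must be false — and it is.
Farah is a knave, so "Zephyr and I are knaves" must be false — and it is.
Rhea is a knave, and the claim "it is false that Vik is a knight" is indeed false.
Since Yusuf is a knight, "Yusuf is a knight if Zephyr is a knave" needs to be True, which holds.

Zephyr is a knight, Vik is a knight, Jing is a knave, Farah is a knave, Rhea is a knave, and Yusuf is a knight.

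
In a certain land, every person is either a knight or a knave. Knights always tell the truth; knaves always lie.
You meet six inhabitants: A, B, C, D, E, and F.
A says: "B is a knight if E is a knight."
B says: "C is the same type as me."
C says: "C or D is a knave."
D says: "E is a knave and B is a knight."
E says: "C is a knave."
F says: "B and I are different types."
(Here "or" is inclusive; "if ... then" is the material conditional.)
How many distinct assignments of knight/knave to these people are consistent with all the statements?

Consistent assignments:
  A=knight, B=knave, C=knight, D=knave, E=knave, F=knight
  A=knight, B=knave, C=knight, D=knave, E=knave, F=knave

2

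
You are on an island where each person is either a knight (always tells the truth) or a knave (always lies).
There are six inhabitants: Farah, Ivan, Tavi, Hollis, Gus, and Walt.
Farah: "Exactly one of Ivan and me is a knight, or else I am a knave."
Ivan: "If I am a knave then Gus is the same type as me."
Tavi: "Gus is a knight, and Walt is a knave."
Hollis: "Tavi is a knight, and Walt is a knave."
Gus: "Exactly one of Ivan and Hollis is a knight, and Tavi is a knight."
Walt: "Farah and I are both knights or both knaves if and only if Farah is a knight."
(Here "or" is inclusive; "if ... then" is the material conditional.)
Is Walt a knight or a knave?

Consistent assignments: {Farah=knight, Ivan=knave, Tavi=knight, Hollis=knight, Gus=knight, Walt=knave}
In every consistent assignment, Walt is a knave.

Walt is a knave.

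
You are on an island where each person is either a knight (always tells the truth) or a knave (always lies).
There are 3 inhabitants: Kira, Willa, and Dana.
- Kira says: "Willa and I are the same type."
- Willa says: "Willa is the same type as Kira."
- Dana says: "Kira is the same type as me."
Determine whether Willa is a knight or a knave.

Willa is a knight.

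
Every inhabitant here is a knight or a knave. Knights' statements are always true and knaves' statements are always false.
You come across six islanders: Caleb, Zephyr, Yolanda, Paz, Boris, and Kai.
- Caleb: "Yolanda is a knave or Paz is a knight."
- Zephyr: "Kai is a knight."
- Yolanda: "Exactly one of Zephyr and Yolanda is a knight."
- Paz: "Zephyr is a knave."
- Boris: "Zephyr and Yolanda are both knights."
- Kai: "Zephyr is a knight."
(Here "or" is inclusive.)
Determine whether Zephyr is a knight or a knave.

Zephyr is a knave.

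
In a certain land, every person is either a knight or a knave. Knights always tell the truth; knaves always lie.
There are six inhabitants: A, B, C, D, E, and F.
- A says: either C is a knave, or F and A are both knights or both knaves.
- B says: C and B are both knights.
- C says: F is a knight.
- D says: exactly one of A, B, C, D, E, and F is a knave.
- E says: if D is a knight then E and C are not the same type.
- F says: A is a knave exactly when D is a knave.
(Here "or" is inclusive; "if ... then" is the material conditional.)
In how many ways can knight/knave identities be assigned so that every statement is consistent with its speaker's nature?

3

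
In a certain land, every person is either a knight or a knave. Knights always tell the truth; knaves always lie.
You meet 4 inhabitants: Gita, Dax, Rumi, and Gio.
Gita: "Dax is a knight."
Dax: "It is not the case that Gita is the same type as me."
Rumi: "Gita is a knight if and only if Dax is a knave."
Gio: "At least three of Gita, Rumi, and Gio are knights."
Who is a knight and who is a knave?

Gita is a knave; "Dax is a knight" is False, as required.
Dax is a knave; "it is not the case that Gita is the same type as me" is False, as required.
Rumi is a knave; "Gita is a knight if and only if Dax is a knave" is False, as required.
Since Gio is a knave, "at least three of Gita, Rumi, and Gio are knights" needs to be False, which holds.

Gita is a knave, Dax is a knave, Rumi is a knave, and Gio is a knave.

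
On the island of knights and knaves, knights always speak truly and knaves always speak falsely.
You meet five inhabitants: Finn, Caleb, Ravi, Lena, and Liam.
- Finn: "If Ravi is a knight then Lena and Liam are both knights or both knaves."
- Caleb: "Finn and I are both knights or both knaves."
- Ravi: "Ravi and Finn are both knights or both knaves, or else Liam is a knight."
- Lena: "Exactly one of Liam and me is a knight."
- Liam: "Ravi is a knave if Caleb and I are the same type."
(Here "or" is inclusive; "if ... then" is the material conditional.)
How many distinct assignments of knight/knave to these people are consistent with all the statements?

1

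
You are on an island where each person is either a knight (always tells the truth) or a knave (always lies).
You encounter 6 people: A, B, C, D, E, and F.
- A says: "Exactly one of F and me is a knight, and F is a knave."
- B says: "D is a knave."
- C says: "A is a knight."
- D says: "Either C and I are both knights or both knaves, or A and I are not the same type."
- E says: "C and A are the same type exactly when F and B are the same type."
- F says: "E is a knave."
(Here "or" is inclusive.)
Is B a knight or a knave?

B is a knave.

Consistent assignments: {A=knight, B=knave, C=knight, D=knight, E=knight, F=knave}; {A=knave, B=knave, C=knave, D=knight, E=knight, F=knave}; {A=knave, B=knave, C=knave, D=knight, E=knave, F=knight}
In every consistent assignment, B is a knave.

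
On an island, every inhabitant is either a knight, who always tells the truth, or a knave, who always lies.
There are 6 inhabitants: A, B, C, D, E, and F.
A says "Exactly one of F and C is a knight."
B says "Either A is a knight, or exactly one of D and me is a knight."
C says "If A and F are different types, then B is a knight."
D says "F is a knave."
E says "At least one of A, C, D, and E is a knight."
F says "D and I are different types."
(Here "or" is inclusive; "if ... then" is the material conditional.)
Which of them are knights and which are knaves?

A is a knave, B is a knight, C is a knight, D is a knave, E is a knight, and F is a knight.

A (knave): "exactly one of F and C is a knight" — false. ✓
B is a knight, and the claim "either A is a knight, or exactly one of D and me is a knight" is indeed True.
C (knight): "if A and F are different types, then B is a knight" — True. ✓
D is a knave, so "F is a knave" must be false — and it is.
As a knight, E's statement "at least one of A, C, D, and E is a knight" should be True; it is.
Since F is a knight, "D and I are different types" needs to be True, which holds.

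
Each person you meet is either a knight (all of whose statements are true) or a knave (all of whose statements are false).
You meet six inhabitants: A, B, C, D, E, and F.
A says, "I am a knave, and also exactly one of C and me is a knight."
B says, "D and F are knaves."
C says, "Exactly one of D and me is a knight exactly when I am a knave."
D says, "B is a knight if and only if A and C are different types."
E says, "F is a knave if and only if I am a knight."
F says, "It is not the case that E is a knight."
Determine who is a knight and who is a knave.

A is a knave, B is a knight, C is a knave, D is a knave, E is a knight, and F is a knave.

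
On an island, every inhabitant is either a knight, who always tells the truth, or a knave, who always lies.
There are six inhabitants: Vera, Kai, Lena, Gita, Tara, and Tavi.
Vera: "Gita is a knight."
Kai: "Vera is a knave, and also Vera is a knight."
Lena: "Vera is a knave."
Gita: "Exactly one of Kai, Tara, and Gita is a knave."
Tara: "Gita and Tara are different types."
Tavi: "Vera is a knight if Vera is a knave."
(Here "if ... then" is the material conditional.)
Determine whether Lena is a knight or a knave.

Lena is a knight.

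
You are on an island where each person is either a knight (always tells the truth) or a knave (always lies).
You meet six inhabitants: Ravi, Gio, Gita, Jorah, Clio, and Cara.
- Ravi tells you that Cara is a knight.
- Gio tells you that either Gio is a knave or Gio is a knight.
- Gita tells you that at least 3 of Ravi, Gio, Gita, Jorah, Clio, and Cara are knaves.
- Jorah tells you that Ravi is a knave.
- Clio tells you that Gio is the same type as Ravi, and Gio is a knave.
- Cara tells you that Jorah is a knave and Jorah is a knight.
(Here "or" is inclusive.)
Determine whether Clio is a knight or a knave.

Clio is a knave.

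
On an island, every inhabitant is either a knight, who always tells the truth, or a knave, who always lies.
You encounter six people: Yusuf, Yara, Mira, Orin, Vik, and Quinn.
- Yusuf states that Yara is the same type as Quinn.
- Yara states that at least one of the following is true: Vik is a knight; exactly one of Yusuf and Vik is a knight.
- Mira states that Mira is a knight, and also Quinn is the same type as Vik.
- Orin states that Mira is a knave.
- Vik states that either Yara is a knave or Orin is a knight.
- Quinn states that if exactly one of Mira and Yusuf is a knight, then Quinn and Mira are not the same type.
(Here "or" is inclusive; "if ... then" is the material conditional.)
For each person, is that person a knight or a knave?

Yusuf is a knight, Yara is a knight, Mira is a knave, Orin is a knight, Vik is a knight, and Quinn is a knight.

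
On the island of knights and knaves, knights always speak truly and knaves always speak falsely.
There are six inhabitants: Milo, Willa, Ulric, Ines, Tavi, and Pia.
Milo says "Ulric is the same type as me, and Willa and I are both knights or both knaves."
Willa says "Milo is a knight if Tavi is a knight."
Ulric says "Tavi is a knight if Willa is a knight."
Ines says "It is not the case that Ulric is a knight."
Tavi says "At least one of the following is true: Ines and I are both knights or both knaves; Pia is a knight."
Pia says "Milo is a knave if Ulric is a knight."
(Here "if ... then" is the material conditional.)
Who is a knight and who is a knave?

Knights: Ulric, Tavi, and Pia. Knaves: Milo, Willa, and Ines.

Milo (knave): "Ulric is the same type as me, and Willa and I are both knights or both knaves" — False. ✓
Willa is a knave, so "Milo is a knight if Tavi is a knight" must be False — and it is.
Ulric (knight): "Tavi is a knight if Willa is a knight" — true. ✓
Since Ines is a knave, "it is not the case that Ulric is a knight" needs to be False, which holds.
Tavi (knight): "at least one of the following is true: Ines and I are both knights or both knaves; Pia is a knight" — true. ✓
Since Pia is a knight, "Milo is a knave if Ulric is a knight" needs to be true, which holds.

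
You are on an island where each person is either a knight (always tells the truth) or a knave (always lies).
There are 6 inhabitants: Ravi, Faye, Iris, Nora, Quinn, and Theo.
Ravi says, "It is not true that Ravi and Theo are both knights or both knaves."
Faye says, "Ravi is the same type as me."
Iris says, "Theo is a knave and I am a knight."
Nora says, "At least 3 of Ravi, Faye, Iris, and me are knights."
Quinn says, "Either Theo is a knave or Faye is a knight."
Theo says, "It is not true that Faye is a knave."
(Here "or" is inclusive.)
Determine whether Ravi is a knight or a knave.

Consistent assignments: {Ravi=knight, Faye=knave, Iris=knight, Nora=knight, Quinn=knight, Theo=knave}; {Ravi=knight, Faye=knave, Iris=knight, Nora=knave, Quinn=knight, Theo=knave}; {Ravi=knight, Faye=knave, Iris=knave, Nora=knave, Quinn=knight, Theo=knave}
In every consistent assignment, Ravi is a knight.

Ravi is a knight.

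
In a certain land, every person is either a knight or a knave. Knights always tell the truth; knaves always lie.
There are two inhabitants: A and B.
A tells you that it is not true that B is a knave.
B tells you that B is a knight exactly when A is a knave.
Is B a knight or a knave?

B is a knave.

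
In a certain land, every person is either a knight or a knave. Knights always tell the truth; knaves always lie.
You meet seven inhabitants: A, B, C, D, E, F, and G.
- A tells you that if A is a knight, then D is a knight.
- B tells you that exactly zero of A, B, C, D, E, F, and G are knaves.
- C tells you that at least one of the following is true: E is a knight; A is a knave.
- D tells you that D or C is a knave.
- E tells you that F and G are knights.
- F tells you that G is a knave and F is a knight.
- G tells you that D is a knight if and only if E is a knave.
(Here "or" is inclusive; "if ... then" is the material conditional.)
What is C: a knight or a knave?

C is a knave.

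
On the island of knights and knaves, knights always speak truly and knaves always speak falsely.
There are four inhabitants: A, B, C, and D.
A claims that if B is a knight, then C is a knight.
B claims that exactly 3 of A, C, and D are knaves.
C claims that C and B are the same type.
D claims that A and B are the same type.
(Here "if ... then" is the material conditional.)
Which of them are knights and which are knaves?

Suppose A is a knight. Then A's statement "if B is a knight, then C is a knight" would have to be true. Checking the 8 ways to assign the others, none is consistent with every speaker.
(For instance, with B=knight, C=knave, D=knave, A's claim "if B is a knight, then C is a knight" comes out false where it would need to be true.)
So A must be a knave, making "if B is a knight, then C is a knight" false. Taking A=knave, B=knight, C=knave, D=knave, each remaining statement checks out:
  B (knight): "exactly 3 of A, C, and D are knaves" — true. ✓
  C (knave): "C and B are the same type" — false. ✓
  D (knave): "A and B are the same type" — false. ✓
This is the unique consistent assignment.

A is a knave, B is a knight, C is a knave, and D is a knave.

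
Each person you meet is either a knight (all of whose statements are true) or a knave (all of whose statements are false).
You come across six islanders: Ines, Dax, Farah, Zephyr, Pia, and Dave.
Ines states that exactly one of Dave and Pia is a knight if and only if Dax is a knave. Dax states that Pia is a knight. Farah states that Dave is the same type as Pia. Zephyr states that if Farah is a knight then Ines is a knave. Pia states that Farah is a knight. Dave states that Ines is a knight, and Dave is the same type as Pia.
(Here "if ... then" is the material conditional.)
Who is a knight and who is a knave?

Ines (knight): "exactly one of Dave and Pia is a knight if and only if Dax is a knave" — true. ✓
As a knight, Dax's statement "Pia is a knight" should be true; it is.
Farah is a knight; "Dave is the same type as Pia" is true, as required.
Zephyr is a knave, and the claim "if Farah is a knight then Ines is a knave" is indeed False.
As a knight, Pia's statement "Farah is a knight" should be true; it is.
As a knight, Dave's statement "Ines is a knight, and Dave is the same type as Pia" should be true; it is.

Ines is a knight, Dax is a knight, Farah is a knight, Zephyr is a knave, Pia is a knight, and Dave is a knight.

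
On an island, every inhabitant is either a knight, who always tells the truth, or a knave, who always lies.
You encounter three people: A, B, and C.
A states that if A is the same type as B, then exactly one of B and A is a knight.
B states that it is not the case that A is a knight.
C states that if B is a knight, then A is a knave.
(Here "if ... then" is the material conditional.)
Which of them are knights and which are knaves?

Knights: A and C. Knaves: B.

A is a knight, and the claim "if A is the same type as B, then exactly one of B and A is a knight" is indeed True.
B is a knave; "it is not the case that A is a knight" is False, as required.
As a knight, C's statement "if B is a knight, then A is a knave" should be True; it is.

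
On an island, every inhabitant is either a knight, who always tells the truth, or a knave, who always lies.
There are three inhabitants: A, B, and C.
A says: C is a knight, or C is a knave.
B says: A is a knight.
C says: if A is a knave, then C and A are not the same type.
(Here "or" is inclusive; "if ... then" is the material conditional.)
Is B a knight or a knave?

B is a knight.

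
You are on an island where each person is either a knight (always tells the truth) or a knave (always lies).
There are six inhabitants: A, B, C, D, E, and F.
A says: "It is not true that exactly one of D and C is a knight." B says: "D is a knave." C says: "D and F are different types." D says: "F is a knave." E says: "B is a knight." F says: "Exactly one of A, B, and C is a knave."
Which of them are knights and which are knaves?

Knights: B, C, E, and F. Knaves: A and D.

A is a knave, and the claim "it is not true that exactly one of D and C is a knight" is indeed false.
B is a knight; "D is a knave" is true, as required.
C is a knight, so "D and F are different types" must be true — and it is.
D (knave): "F is a knave" — false. ✓
Since E is a knight, "B is a knight" needs to be true, which holds.
F is a knight, so "exactly one of A, B, and C is a knave" must be true — and it is.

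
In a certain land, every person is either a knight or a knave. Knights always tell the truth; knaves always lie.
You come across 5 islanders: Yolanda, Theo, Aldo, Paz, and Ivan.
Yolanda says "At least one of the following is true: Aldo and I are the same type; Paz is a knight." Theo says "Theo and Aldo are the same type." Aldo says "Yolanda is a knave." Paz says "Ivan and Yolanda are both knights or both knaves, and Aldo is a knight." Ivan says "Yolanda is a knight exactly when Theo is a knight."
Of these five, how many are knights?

2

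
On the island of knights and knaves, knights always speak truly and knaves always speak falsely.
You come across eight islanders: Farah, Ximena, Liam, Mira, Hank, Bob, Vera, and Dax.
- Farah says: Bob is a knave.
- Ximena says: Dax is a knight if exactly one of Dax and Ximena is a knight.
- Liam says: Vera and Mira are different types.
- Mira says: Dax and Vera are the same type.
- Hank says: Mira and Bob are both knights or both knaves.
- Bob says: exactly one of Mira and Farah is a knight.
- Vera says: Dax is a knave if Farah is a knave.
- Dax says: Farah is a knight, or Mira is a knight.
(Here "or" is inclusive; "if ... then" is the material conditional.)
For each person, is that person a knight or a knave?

Knights: Farah, Ximena, Mira, Vera, and Dax. Knaves: Liam, Hank, and Bob.

Since Farah is a knight, "Bob is a knave" needs to be true, which holds.
Ximena (knight): "Dax is a knight if exactly one of Dax and Ximena is a knight" — true. ✓
As a knave, Liam's statement "Vera and Mira are different types" should be False; it is.
Mira is a knight, and the claim "Dax and Vera are the same type" is indeed true.
Hank is a knave, and the claim "Mira and Bob are both knights or both knaves" is indeed False.
Bob (knave): "exactly one of Mira and Farah is a knight" — False. ✓
Vera (knight): "Dax is a knave if Farah is a knave" — true. ✓
Dax (knight): "Farah is a knight, or Mira is a knight" — true. ✓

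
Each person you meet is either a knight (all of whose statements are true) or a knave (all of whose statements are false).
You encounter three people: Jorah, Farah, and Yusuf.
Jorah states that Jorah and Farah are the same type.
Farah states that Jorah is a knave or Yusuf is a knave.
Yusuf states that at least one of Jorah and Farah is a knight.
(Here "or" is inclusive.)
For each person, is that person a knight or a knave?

Jorah is a knave, Farah is a knight, and Yusuf is a knight.

Suppose Jorah is a knight. Then Jorah's statement "Jorah and Farah are the same type" would have to be true. Checking the 4 ways to assign the others, none is consistent with every speaker.
(For instance, with Farah=knight, Yusuf=knight, Farah's claim "Jorah is a knave or Yusuf is a knave" comes out false where it would need to be true.)
So Jorah must be a knave, making "Jorah and Farah are the same type" false. Taking Jorah=knave, Farah=knight, Yusuf=knight, each remaining statement checks out:
  Farah (knight): "Jorah is a knave or Yusuf is a knave" — true. ✓
  Yusuf (knight): "at least one of Jorah and Farah is a knight" — true. ✓
This is the unique consistent assignment.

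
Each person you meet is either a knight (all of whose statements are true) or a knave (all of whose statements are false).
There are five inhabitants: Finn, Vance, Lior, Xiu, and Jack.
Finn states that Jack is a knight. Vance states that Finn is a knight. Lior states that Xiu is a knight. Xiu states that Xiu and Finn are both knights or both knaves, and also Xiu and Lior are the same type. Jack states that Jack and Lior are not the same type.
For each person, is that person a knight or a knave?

Suppose Finn is a knave. Then Finn's statement "Jack is a knight" would have to be false. Checking the 16 ways to assign the others, none is consistent with every speaker.
(For instance, with Vance=knight, Lior=knave, Xiu=knave, Jack=knight, Finn's claim "Jack is a knight" comes out true where it would need to be false.)
So Finn must be a knight, making "Jack is a knight" true. Taking Finn=knight, Vance=knight, Lior=knave, Xiu=knave, Jack=knight, each remaining statement checks out:
  Vance (knight): "Finn is a knight" — true. ✓
  Lior (knave): "Xiu is a knight" — false. ✓
  Xiu (knave): "Xiu and Finn are both knights or both knaves, and also Xiu and Lior are the same type" — false. ✓
  Jack (knight): "Jack and Lior are not the same type" — true. ✓
This is the unique consistent assignment.

Knights: Finn, Vance, and Jack. Knaves: Lior and Xiu.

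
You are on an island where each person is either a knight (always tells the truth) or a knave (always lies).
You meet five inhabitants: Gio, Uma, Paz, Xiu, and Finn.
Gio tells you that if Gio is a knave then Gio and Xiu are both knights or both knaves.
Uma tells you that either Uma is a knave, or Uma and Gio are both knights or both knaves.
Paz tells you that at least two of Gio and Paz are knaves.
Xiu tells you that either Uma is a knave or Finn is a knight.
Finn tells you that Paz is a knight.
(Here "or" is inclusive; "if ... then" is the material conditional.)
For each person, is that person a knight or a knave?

Gio is a knight, Uma is a knight, Paz is a knave, Xiu is a knave, and Finn is a knave.

Gio (knight): "if Gio is a knave then Gio and Xiu are both knights or both knaves" — true. ✓
As a knight, Uma's statement "either Uma is a knave, or Uma and Gio are both knights or both knaves" should be true; it is.
Paz (knave): "at least two of Gio and Paz are knaves" — False. ✓
Xiu is a knave, and the claim "either Uma is a knave or Finn is a knight" is indeed False.
Finn is a knave, so "Paz is a knight" must be False — and it is.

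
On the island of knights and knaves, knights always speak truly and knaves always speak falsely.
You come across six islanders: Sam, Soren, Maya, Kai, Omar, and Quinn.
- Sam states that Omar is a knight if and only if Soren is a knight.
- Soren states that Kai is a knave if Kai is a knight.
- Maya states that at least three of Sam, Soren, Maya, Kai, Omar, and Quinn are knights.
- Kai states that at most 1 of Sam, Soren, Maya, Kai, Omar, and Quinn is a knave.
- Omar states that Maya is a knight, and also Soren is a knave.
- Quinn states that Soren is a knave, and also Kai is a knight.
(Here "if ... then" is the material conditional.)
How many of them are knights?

1

The unique consistent assignment is Sam=knave, Soren=knight, Maya=knave, Kai=knave, Omar=knave, Quinn=knave.
That has 1 knight.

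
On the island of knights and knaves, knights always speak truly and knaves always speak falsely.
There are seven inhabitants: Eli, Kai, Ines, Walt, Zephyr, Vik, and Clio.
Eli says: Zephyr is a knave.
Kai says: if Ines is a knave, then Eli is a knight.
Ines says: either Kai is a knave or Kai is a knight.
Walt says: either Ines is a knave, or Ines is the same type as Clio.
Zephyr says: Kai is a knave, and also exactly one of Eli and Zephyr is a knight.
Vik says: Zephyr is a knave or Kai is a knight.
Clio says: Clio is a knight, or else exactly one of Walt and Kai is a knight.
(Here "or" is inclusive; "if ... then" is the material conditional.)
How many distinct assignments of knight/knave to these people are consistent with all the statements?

Consistent assignments:
  Eli=knight, Kai=knight, Ines=knight, Walt=knight, Zephyr=knave, Vik=knight, Clio=knight

1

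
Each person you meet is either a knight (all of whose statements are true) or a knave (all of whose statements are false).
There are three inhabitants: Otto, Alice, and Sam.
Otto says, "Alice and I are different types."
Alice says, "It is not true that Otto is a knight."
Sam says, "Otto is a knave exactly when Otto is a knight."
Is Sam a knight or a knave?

Consistent assignments: {Otto=knight, Alice=knave, Sam=knave}
In every consistent assignment, Sam is a knave.

Sam is a knave.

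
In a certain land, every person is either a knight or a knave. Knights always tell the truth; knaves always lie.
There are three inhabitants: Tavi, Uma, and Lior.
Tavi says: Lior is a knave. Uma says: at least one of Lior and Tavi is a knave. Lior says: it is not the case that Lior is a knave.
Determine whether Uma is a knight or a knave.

Uma is a knight.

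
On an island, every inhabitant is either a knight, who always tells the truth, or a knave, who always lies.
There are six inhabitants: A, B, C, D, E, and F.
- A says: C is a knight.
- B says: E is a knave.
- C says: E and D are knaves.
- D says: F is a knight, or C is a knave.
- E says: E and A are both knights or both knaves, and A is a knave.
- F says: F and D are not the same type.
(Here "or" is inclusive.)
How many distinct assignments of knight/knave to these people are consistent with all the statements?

1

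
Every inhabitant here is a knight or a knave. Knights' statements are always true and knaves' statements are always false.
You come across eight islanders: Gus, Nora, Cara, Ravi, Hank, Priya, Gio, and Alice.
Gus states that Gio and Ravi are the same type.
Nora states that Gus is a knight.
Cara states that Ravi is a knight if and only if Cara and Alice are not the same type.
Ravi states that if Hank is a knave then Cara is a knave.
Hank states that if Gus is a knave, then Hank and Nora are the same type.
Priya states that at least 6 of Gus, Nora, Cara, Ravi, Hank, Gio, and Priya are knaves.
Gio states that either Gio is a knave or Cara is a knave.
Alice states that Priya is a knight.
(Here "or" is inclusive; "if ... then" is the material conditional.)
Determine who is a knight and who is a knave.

Since Gus is a knight, "Gio and Ravi are the same type" needs to be true, which holds.
Nora (knight): "Gus is a knight" — true. ✓
Cara is a knave; "Ravi is a knight if and only if Cara and Alice are not the same type" is False, as required.
Ravi is a knight; "if Hank is a knave then Cara is a knave" is true, as required.
Hank is a knight, and the claim "if Gus is a knave, then Hank and Nora are the same type" is indeed true.
As a knave, Priya's statement "at least 6 of Gus, Nora, Cara, Ravi, Hank, Gio, and Priya are knaves" should be False; it is.
Gio (knight): "either Gio is a knave or Cara is a knave" — true. ✓
Alice is a knave, so "Priya is a knight" must be False — and it is.

Gus is a knight, Nora is a knight, Cara is a knave, Ravi is a knight, Hank is a knight, Priya is a knave, Gio is a knight, and Alice is a knave.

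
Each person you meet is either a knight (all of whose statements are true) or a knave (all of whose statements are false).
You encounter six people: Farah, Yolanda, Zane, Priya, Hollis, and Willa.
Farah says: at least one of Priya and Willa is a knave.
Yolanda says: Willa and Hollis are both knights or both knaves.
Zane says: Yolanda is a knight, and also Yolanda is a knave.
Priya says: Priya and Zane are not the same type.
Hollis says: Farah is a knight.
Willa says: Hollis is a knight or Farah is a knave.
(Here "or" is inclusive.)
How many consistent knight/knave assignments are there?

2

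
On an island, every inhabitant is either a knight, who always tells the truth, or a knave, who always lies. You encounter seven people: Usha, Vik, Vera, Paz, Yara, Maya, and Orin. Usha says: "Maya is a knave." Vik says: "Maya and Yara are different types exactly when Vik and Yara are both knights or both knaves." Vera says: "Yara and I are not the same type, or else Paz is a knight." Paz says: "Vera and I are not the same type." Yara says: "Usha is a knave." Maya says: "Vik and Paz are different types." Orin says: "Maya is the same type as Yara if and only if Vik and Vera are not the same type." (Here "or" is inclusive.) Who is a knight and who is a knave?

Usha is a knight, Vik is a knave, Vera is a knave, Paz is a knave, Yara is a knave, Maya is a knave, and Orin is a knave.

Usha is a knight, so "Maya is a knave" must be True — and it is.
Vik is a knave, and the claim "Maya and Yara are different types exactly when Vik and Yara are both knights or both knaves" is indeed False.
Vera is a knave, so "Yara and I are not the same type, or else Paz is a knight" must be False — and it is.
As a knave, Paz's statement "Vera and I are not the same type" should be False; it is.
As a knave, Yara's statement "Usha is a knave" should be False; it is.
Maya is a knave; "Vik and Paz are different types" is False, as required.
Orin (knave): "Maya is the same type as Yara if and only if Vik and Vera are not the same type" — False. ✓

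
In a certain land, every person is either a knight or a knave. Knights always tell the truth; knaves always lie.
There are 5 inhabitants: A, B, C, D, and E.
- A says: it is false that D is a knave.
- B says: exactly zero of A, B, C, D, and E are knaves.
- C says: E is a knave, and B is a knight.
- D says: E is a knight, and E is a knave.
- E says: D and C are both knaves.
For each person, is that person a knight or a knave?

A is a knave, B is a knave, C is a knave, D is a knave, and E is a knight.

Suppose A is a knight. Then A's statement "it is false that D is a knave" would have to be true. Checking the 16 ways to assign the others, none is consistent with every speaker.
(For instance, with B=knave, C=knave, D=knave, E=knight, A's claim "it is false that D is a knave" comes out false where it would need to be true.)
So A must be a knave, making "it is false that D is a knave" false. Taking A=knave, B=knave, C=knave, D=knave, E=knight, each remaining statement checks out:
  B (knave): "exactly zero of A, B, C, D, and E are knaves" — false. ✓
  C (knave): "E is a knave, and B is a knight" — false. ✓
  D (knave): "E is a knight, and E is a knave" — false. ✓
  E (knight): "D and C are both knaves" — true. ✓
This is the unique consistent assignment.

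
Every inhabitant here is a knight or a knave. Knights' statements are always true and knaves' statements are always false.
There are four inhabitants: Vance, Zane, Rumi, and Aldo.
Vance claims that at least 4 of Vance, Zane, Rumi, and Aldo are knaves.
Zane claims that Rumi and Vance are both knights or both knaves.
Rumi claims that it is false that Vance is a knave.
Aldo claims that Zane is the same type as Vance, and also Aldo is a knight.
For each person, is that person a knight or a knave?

Vance is a knave, so "at least 4 of Vance, Zane, Rumi, and Aldo are knaves" must be False — and it is.
Zane is a knight, so "Rumi and Vance are both knights or both knaves" must be True — and it is.
Rumi (knave): "it is false that Vance is a knave" — False. ✓
Aldo is a knave, so "Zane is the same type as Vance, and also Aldo is a knight" must be False — and it is.

Knights: Zane. Knaves: Vance, Rumi, and Aldo.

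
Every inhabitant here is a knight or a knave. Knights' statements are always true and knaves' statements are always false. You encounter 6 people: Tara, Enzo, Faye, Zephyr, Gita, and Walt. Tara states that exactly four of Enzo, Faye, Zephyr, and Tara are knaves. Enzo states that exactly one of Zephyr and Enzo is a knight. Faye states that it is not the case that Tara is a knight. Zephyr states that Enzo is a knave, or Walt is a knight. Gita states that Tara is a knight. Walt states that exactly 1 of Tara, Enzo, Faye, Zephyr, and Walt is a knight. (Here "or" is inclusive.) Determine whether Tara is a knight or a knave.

Tara is a knave.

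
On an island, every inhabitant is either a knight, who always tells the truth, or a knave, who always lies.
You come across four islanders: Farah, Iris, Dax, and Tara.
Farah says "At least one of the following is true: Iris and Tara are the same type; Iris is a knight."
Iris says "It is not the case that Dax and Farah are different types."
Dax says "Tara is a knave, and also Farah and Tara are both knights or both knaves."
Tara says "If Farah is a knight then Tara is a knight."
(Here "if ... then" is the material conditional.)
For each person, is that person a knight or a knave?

Farah is a knight, so "at least one of the following is true: Iris and Tara are the same type; Iris is a knight" must be True — and it is.
Iris is a knave, and the claim "it is not the case that Dax and Farah are different types" is indeed False.
Dax is a knave; "Tara is a knave, and also Farah and Tara are both knights or both knaves" is False, as required.
Tara is a knave, and the claim "if Farah is a knight then Tara is a knight" is indeed False.

Farah is a knight, Iris is a knave, Dax is a knave, and Tara is a knave.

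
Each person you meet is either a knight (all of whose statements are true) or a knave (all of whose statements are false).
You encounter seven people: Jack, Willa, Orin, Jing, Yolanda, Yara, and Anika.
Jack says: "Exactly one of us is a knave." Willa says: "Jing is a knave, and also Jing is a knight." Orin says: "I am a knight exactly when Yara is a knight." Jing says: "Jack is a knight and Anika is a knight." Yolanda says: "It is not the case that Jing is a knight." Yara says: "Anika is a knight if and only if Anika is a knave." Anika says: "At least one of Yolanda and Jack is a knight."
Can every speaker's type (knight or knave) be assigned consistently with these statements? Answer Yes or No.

No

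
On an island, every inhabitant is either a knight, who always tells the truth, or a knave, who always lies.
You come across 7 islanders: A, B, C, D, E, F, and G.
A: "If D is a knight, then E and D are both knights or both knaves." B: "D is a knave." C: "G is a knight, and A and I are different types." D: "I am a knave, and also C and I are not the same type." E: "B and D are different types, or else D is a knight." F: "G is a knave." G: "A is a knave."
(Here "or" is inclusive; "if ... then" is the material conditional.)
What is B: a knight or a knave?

B is a knight.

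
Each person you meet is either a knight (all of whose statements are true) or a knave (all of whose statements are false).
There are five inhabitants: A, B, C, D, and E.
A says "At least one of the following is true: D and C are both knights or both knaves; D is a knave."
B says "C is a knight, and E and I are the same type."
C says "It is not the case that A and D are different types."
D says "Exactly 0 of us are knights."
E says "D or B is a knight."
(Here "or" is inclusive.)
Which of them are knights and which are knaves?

A is a knight, B is a knave, C is a knave, D is a knave, and E is a knave.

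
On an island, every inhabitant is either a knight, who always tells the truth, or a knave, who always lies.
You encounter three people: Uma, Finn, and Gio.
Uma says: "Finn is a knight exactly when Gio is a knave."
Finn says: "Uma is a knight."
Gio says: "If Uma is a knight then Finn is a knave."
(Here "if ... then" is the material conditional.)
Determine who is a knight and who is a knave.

Uma is a knight, Finn is a knight, and Gio is a knave.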